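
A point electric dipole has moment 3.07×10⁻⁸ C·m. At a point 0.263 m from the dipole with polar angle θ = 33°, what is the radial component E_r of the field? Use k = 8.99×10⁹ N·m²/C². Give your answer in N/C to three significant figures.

For a dipole, E_r = (2kp cosθ)/r³.
kp/r³ = (8.99×10⁹)(3.07×10⁻⁸)/(0.263)³ = 1.517×10⁴ N/C.
E_r = 2·1.517×10⁴·cos33° = 2.545×10⁴ N/C.

E_r ≈ 2.54×10⁴ N/C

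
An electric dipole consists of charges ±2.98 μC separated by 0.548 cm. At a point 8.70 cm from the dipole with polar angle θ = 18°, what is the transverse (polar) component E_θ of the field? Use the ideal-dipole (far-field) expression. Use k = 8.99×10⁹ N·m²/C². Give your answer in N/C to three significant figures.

E_θ ≈ 6.89×10⁴ N/C

Dipole moment p = qd = (2.98×10⁻⁶ C)(0.00548 m) = 1.633×10⁻⁸ C·m.
For a dipole, E_θ = (kp sinθ)/r³.
kp/r³ = (8.99×10⁹)(1.633×10⁻⁸)/(0.0870)³ = 2.229×10⁵ N/C.
E_θ = 2.229×10⁵·sin18° = 6.889×10⁴ N/C.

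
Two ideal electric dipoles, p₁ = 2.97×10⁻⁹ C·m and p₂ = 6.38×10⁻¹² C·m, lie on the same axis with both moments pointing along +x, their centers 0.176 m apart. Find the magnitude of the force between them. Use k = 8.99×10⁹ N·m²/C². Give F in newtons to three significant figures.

F ≈ 1.07×10⁻⁶ N

On-axis field of dipole 1 at distance r: E = 2kp₁/r³. Force on dipole 2 is F = p₂·dE/dr (gradient along axis).
dE/dr = −6kp₁/r⁴, so |F| = 6kp₁p₂/r⁴ (attractive for aligned moments).
F = 6(8.99×10⁹)(2.97×10⁻⁹)(6.38×10⁻¹²)/(0.176)⁴ = 1.065×10⁻⁶ N.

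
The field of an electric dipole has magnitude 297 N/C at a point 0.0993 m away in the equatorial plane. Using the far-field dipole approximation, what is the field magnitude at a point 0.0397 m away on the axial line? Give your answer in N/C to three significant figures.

Dipole fields scale as 1/r³ in the far field.
The axial field is twice the equatorial field at the same r, so the geometry factor is 2/1.
E₂ = E₁ · (2/1) · (r₁/r₂)³ = 297 · 2 · (0.0993/0.0397)³.
(r₁/r₂)³ = (2.501)³ = 15.65.
E₂ ≈ 9295 N/C.

E ≈ 9300 N/C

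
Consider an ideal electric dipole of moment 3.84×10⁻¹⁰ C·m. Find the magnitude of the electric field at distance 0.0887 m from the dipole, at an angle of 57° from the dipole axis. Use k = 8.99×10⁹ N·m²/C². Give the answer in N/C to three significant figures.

E ≈ 6800 N/C

At angle θ the dipole field magnitude is E = (kp/r³)·√(1 + 3cos²θ).
kp/r³ = (8.99×10⁹)(3.84×10⁻¹⁰) / (0.0887)³ = 4947 N/C.
√(1 + 3cos²57°) = √(1 + 3·0.2966) = √1.8899 ≈ 1.3747.
E ≈ 4947 × 1.375 = 6800 N/C.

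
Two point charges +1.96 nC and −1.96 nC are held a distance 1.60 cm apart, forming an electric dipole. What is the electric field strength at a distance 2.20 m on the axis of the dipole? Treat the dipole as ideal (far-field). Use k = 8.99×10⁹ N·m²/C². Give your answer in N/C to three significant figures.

E ≈ 0.0530 N/C

Dipole moment p = qd = (1.96×10⁻⁹ C)(0.0160 m) = 3.136×10⁻¹¹ C·m.
On the dipole axis E = 2kp/r³.
E = 2·(8.99×10⁹)(3.136×10⁻¹¹) / (2.20)³ = 0.05295 N/C.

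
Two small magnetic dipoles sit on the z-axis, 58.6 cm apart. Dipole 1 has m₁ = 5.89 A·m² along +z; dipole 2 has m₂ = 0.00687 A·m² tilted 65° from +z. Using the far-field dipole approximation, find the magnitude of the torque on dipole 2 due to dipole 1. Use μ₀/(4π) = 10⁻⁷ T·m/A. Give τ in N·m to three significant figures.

τ ≈ 3.64×10⁻⁸ N·m

Dipole B is on the axis of dipole A, so B₁ there is axial: B₁ = (μ₀/4π)·2m₁/r³ along +z.
B₁ = 2(10⁻⁷)(5.89)/(0.586)³ = 5.854×10⁻⁶ T.
τ = m₂ B₁ sinθ.
τ = (0.00687)(5.854×10⁻⁶)·sin65° = 3.645×10⁻⁸ N·m.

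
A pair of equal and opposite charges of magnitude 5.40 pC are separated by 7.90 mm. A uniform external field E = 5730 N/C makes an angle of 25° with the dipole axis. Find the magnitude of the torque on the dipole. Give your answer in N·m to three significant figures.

Dipole moment p = qd = (5.40×10⁻¹² C)(0.00790 m) = 4.266×10⁻¹⁴ C·m.
Torque on an electric dipole: τ = pE sinθ.
τ = (4.266×10⁻¹⁴)(5730)·sin25° = 1.033×10⁻¹⁰ N·m.

τ ≈ 1.03×10⁻¹⁰ N·m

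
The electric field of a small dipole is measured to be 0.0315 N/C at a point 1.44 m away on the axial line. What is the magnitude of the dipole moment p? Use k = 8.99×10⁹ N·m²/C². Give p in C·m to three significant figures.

On axis E = 2kp/r³, so p = Er³/(2k).
p = (0.0315)·(1.44)³ / (2·8.99×10⁹) = 5.231×10⁻¹² C·m.

p ≈ 5.23×10⁻¹² C·m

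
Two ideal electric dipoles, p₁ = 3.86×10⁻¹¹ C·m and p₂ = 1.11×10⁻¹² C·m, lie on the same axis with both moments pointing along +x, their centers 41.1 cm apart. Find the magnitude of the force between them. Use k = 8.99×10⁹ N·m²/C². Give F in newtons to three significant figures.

On-axis field of dipole 1 at distance r: E = 2kp₁/r³. Force on dipole 2 is F = p₂·dE/dr (gradient along axis).
dE/dr = −6kp₁/r⁴, so |F| = 6kp₁p₂/r⁴ (attractive for aligned moments).
F = 6(8.99×10⁹)(3.86×10⁻¹¹)(1.11×10⁻¹²)/(0.411)⁴ = 8.099×10⁻¹¹ N.

F ≈ 8.10×10⁻¹¹ N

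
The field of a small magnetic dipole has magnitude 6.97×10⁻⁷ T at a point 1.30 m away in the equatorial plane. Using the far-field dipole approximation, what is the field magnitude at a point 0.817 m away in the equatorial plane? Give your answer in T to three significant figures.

Dipole fields scale as 1/r³ in the far field; the geometry is the same at both points.
B₂ = B₁ · (r₁/r₂)³ = 6.97×10⁻⁷ · (1.30/0.817)³.
(r₁/r₂)³ = (1.591)³ = 4.029.
B₂ ≈ 2.808×10⁻⁶ T.

B ≈ 2.81×10⁻⁶ T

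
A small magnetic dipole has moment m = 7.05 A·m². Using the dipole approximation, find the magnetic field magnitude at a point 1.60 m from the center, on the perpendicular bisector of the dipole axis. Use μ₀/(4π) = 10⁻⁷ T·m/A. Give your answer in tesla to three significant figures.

B ≈ 1.72×10⁻⁷ T

In the equatorial plane B = (μ₀/4π)·m/r³ (half the axial value).
B = (10⁻⁷)·(7.05) / (1.60)³ = 1.721×10⁻⁷ T.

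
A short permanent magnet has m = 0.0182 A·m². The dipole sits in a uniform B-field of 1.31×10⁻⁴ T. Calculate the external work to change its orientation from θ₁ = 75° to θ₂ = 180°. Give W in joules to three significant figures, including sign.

W_ext = ΔU = −mB cosθ₂ + mB cosθ₁ = mB(cosθ₁ − cosθ₂).
W = (0.0182)(1.31×10⁻⁴)·(cos75° − cos180°) = (2.384×10⁻⁶)·(+1.2588) = 3.001×10⁻⁶ J.

W ≈ 3.00×10⁻⁶ J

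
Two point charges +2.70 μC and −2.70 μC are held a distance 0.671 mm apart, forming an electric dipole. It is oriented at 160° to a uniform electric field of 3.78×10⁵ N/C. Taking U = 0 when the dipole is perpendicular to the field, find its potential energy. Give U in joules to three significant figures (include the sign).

U ≈ 6.44×10⁻⁴ J

Dipole moment p = qd = (2.70×10⁻⁶ C)(6.71×10⁻⁴ m) = 1.812×10⁻⁹ C·m.
U = −p·E = −pE cosθ.
U = −(1.812×10⁻⁹)(3.78×10⁵)·cos160° = 6.436×10⁻⁴ J.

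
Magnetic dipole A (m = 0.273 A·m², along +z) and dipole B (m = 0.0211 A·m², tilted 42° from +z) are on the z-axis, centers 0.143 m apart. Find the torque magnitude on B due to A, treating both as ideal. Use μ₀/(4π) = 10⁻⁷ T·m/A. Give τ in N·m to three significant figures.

τ ≈ 2.64×10⁻⁷ N·m

Dipole B is on the axis of dipole A, so B₁ there is axial: B₁ = (μ₀/4π)·2m₁/r³ along +z.
B₁ = 2(10⁻⁷)(0.273)/(0.143)³ = 1.867×10⁻⁵ T.
τ = m₂ B₁ sinθ.
τ = (0.0211)(1.867×10⁻⁵)·sin42° = 2.636×10⁻⁷ N·m.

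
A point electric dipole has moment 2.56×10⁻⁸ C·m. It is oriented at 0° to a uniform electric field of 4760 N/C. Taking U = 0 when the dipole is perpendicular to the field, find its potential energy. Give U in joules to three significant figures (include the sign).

U = −p·E = −pE cosθ.
U = −(2.56×10⁻⁸)(4760)·cos0° = -1.219×10⁻⁴ J.

U ≈ -1.22×10⁻⁴ J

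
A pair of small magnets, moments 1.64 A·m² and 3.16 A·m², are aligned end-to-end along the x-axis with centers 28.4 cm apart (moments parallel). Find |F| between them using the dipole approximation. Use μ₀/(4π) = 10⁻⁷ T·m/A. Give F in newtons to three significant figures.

F ≈ 4.78×10⁻⁴ N

On-axis B of dipole 1: B = (μ₀/4π)·2m₁/r³. Force on dipole 2: F = m₂·dB/dr.
dB/dr = −(μ₀/4π)·6m₁/r⁴, so |F| = (μ₀/4π)·6m₁m₂/r⁴.
F = 6(10⁻⁷)(1.64)(3.16)/(0.284)⁴ = 4.780×10⁻⁴ N.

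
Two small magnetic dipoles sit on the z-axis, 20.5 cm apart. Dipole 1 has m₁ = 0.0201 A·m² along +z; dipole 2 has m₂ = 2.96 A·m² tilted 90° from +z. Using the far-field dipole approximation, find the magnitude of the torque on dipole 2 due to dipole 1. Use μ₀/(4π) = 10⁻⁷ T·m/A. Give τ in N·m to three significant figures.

Dipole B is on the axis of dipole A, so B₁ there is axial: B₁ = (μ₀/4π)·2m₁/r³ along +z.
B₁ = 2(10⁻⁷)(0.0201)/(0.205)³ = 4.666×10⁻⁷ T.
τ = m₂ B₁ sinθ.
τ = (2.96)(4.666×10⁻⁷)·sin90° = 1.381×10⁻⁶ N·m.

τ ≈ 1.38×10⁻⁶ N·m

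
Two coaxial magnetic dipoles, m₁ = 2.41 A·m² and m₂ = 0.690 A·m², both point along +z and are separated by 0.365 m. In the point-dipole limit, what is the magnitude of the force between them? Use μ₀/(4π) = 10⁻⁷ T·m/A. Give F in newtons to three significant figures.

F ≈ 5.62×10⁻⁵ N

On-axis B of dipole 1: B = (μ₀/4π)·2m₁/r³. Force on dipole 2: F = m₂·dB/dr.
dB/dr = −(μ₀/4π)·6m₁/r⁴, so |F| = (μ₀/4π)·6m₁m₂/r⁴.
F = 6(10⁻⁷)(2.41)(0.690)/(0.365)⁴ = 5.621×10⁻⁵ N.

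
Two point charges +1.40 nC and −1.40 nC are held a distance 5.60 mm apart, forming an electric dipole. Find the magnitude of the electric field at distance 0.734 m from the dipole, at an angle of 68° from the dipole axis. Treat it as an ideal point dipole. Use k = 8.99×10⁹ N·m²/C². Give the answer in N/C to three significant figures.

E ≈ 0.212 N/C

Dipole moment p = qd = (1.40×10⁻⁹ C)(0.00560 m) = 7.84×10⁻¹² C·m.
At angle θ the dipole field magnitude is E = (kp/r³)·√(1 + 3cos²θ).
kp/r³ = (8.99×10⁹)(7.84×10⁻¹²) / (0.734)³ = 0.1782 N/C.
√(1 + 3cos²68°) = √(1 + 3·0.1403) = √1.4210 ≈ 1.1921.
E ≈ 0.1782 × 1.192 = 0.2125 N/C.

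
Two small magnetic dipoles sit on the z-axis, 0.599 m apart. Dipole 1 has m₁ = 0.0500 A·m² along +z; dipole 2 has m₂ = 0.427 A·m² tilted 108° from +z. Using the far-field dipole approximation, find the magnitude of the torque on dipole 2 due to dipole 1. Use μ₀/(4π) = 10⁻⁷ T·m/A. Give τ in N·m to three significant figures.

Dipole B is on the axis of dipole A, so B₁ there is axial: B₁ = (μ₀/4π)·2m₁/r³ along +z.
B₁ = 2(10⁻⁷)(0.0500)/(0.599)³ = 4.653×10⁻⁸ T.
τ = m₂ B₁ sinθ.
τ = (0.427)(4.653×10⁻⁸)·sin108° = 1.890×10⁻⁸ N·m.

τ ≈ 1.89×10⁻⁸ N·m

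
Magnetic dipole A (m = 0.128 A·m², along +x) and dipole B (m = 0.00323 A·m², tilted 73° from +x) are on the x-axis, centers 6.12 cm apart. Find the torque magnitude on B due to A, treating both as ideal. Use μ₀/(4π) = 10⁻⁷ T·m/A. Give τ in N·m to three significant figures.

Dipole B is on the axis of dipole A, so B₁ there is axial: B₁ = (μ₀/4π)·2m₁/r³ along +x.
B₁ = 2(10⁻⁷)(0.128)/(0.0612)³ = 1.117×10⁻⁴ T.
τ = m₂ B₁ sinθ.
τ = (0.00323)(1.117×10⁻⁴)·sin73° = 3.450×10⁻⁷ N·m.

τ ≈ 3.45×10⁻⁷ N·m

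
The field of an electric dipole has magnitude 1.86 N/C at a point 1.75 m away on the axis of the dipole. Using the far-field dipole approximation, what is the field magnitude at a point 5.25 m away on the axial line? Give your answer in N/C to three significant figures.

E ≈ 0.0689 N/C

Dipole fields scale as 1/r³ in the far field; the geometry is the same at both points.
E₂ = E₁ · (r₁/r₂)³ = 1.86 · (1.75/5.25)³.
(r₁/r₂)³ = (0.3333)³ = 0.03704.
E₂ ≈ 0.06889 N/C.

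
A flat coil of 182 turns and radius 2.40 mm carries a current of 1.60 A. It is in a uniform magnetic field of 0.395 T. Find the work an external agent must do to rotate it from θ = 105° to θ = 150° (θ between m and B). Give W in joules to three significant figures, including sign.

m = NIA = NIπa² = 182·(1.60)·π·(0.00240)² = 0.005269 A·m².
W_ext = ΔU = −mB cosθ₂ + mB cosθ₁ = mB(cosθ₁ − cosθ₂).
W = (0.005269)(0.395)·(cos105° − cos150°) = (0.002081)·(+0.6072) = 0.001264 J.

W ≈ 0.00126 J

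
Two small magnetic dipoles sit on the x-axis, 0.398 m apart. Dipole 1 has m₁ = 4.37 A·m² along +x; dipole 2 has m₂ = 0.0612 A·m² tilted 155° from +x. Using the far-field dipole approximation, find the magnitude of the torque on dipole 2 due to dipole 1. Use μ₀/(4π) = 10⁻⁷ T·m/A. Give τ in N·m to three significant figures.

τ ≈ 3.59×10⁻⁷ N·m

Dipole B is on the axis of dipole A, so B₁ there is axial: B₁ = (μ₀/4π)·2m₁/r³ along +x.
B₁ = 2(10⁻⁷)(4.37)/(0.398)³ = 1.386×10⁻⁵ T.
τ = m₂ B₁ sinθ.
τ = (0.0612)(1.386×10⁻⁵)·sin155° = 3.586×10⁻⁷ N·m.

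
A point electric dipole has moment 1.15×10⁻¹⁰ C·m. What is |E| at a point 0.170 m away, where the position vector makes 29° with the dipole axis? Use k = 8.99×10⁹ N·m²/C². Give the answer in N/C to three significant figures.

E ≈ 382 N/C

At angle θ the dipole field magnitude is E = (kp/r³)·√(1 + 3cos²θ).
kp/r³ = (8.99×10⁹)(1.15×10⁻¹⁰) / (0.170)³ = 210.4 N/C.
√(1 + 3cos²29°) = √(1 + 3·0.7650) = √3.2949 ≈ 1.8152.
E ≈ 210.4 × 1.815 = 382.0 N/C.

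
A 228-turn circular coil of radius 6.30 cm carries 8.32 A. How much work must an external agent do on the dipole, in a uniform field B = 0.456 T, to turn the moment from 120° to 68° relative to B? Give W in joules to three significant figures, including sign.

m = NIA = NIπa² = 228·(8.32)·π·(0.0630)² = 23.65 A·m².
W_ext = ΔU = −mB cosθ₂ + mB cosθ₁ = mB(cosθ₁ − cosθ₂).
W = (23.65)(0.456)·(cos120° − cos68°) = (10.78)·(-0.8746) = -9.432 J.

W ≈ -9.43 J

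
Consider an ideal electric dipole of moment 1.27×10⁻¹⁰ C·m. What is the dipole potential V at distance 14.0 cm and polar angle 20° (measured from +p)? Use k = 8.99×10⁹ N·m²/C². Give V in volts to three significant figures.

The dipole potential is V = kp cosθ / r².
V = (8.99×10⁹)(1.27×10⁻¹⁰)·cos20° / (0.140)² = 54.74 V.

V ≈ 54.7 V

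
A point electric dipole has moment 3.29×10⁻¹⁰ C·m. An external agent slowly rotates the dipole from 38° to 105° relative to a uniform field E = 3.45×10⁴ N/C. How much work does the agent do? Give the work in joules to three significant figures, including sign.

W ≈ 1.19×10⁻⁵ J

W_ext = ΔU = U(θ₂) − U(θ₁) = −pE cosθ₂ − (−pE cosθ₁) = pE(cosθ₁ − cosθ₂).
W = (3.29×10⁻¹⁰)(3.45×10⁴)·(cos38° − cos105°) = (1.135×10⁻⁵)·(+1.0468) = 1.188×10⁻⁵ J.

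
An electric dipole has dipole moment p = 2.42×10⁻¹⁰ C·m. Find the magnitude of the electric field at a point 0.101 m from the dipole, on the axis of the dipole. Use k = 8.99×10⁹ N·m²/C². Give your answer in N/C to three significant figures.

On the dipole axis E = 2kp/r³.
E = 2·(8.99×10⁹)(2.42×10⁻¹⁰) / (0.101)³ = 4223 N/C.

E ≈ 4220 N/C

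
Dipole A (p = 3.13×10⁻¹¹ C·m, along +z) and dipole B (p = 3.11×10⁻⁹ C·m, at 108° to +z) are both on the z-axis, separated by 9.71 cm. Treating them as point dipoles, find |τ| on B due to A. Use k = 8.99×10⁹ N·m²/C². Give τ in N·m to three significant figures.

The second dipole sits on the axis of the first, so the field there is axial: E₁ = 2kp₁/r³ along +z.
E₁ = 2(8.99×10⁹)(3.13×10⁻¹¹)/(0.0971)³ = 614.7 N/C.
Torque on the second dipole: τ = p₂ E₁ sinθ.
τ = (3.11×10⁻⁹)(614.7)·sin108° = 1.818×10⁻⁶ N·m.

τ ≈ 1.82×10⁻⁶ N·m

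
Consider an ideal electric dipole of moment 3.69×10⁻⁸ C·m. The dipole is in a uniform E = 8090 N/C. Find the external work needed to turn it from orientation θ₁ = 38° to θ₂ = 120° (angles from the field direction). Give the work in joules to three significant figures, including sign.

W_ext = ΔU = U(θ₂) − U(θ₁) = −pE cosθ₂ − (−pE cosθ₁) = pE(cosθ₁ − cosθ₂).
W = (3.69×10⁻⁸)(8090)·(cos38° − cos120°) = (2.985×10⁻⁴)·(+1.2880) = 3.845×10⁻⁴ J.

W ≈ 3.84×10⁻⁴ J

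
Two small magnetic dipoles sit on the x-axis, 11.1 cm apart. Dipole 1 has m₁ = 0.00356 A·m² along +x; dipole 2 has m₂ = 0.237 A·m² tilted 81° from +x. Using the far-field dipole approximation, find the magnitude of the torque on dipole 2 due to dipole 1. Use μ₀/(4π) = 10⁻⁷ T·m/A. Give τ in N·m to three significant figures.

Dipole B is on the axis of dipole A, so B₁ there is axial: B₁ = (μ₀/4π)·2m₁/r³ along +x.
B₁ = 2(10⁻⁷)(0.00356)/(0.111)³ = 5.206×10⁻⁷ T.
τ = m₂ B₁ sinθ.
τ = (0.237)(5.206×10⁻⁷)·sin81° = 1.219×10⁻⁷ N·m.

τ ≈ 1.22×10⁻⁷ N·m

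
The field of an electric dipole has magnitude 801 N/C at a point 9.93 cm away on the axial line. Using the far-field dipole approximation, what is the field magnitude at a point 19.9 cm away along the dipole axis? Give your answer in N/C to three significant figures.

E ≈ 99.5 N/C

Dipole fields scale as 1/r³ in the far field; the geometry is the same at both points.
E₂ = E₁ · (r₁/r₂)³ = 801 · (9.93/19.9)³.
(r₁/r₂)³ = (0.499)³ = 0.1242.
E₂ ≈ 99.52 N/C.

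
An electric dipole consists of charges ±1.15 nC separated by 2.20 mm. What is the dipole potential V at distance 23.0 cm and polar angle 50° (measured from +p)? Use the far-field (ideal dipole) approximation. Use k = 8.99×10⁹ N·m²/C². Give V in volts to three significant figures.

Dipole moment p = qd = (1.15×10⁻⁹ C)(0.00220 m) = 2.53×10⁻¹² C·m.
The dipole potential is V = kp cosθ / r².
V = (8.99×10⁹)(2.53×10⁻¹²)·cos50° / (0.230)² = 0.2764 V.

V ≈ 0.276 V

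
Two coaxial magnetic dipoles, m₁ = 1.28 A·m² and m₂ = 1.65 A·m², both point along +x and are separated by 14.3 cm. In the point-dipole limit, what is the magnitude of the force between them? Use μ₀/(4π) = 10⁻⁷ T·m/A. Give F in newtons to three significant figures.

On-axis B of dipole 1: B = (μ₀/4π)·2m₁/r³. Force on dipole 2: F = m₂·dB/dr.
dB/dr = −(μ₀/4π)·6m₁/r⁴, so |F| = (μ₀/4π)·6m₁m₂/r⁴.
F = 6(10⁻⁷)(1.28)(1.65)/(0.143)⁴ = 0.003030 N.

F ≈ 0.00303 N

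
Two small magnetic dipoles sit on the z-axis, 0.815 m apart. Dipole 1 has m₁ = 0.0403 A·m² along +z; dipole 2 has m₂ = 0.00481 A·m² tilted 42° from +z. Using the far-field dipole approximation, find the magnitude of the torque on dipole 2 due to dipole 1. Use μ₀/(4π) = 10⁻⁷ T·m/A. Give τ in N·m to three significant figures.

τ ≈ 4.79×10⁻¹¹ N·m

Dipole B is on the axis of dipole A, so B₁ there is axial: B₁ = (μ₀/4π)·2m₁/r³ along +z.
B₁ = 2(10⁻⁷)(0.0403)/(0.815)³ = 1.489×10⁻⁸ T.
τ = m₂ B₁ sinθ.
τ = (0.00481)(1.489×10⁻⁸)·sin42° = 4.792×10⁻¹¹ N·m.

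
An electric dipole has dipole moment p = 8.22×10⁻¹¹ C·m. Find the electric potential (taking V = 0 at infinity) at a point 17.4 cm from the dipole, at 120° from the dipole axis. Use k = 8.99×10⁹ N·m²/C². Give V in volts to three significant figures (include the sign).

The dipole potential is V = kp cosθ / r².
V = (8.99×10⁹)(8.22×10⁻¹¹)·cos120° / (0.174)² = -12.20 V.

V ≈ -12.2 V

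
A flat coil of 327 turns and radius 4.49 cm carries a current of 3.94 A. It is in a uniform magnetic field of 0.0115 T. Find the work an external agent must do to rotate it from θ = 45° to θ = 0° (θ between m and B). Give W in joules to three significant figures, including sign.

W ≈ -0.0275 J

m = NIA = NIπa² = 327·(3.94)·π·(0.0449)² = 8.16 A·m².
W_ext = ΔU = −mB cosθ₂ + mB cosθ₁ = mB(cosθ₁ − cosθ₂).
W = (8.16)(0.0115)·(cos45° − cos0°) = (0.09384)·(-0.2929) = -0.02749 J.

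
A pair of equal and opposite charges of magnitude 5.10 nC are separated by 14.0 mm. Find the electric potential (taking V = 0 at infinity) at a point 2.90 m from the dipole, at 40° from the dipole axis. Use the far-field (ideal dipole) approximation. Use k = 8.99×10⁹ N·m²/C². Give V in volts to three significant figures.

V ≈ 0.0585 V

Dipole moment p = qd = (5.10×10⁻⁹ C)(0.0140 m) = 7.14×10⁻¹¹ C·m.
The dipole potential is V = kp cosθ / r².
V = (8.99×10⁹)(7.14×10⁻¹¹)·cos40° / (2.90)² = 0.05847 V.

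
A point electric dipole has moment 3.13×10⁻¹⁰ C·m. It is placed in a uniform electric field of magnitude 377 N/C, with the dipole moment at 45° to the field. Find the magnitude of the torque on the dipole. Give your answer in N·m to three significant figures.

τ ≈ 8.34×10⁻⁸ N·m

Torque on an electric dipole: τ = pE sinθ.
τ = (3.13×10⁻¹⁰)(377)·sin45° = 8.344×10⁻⁸ N·m.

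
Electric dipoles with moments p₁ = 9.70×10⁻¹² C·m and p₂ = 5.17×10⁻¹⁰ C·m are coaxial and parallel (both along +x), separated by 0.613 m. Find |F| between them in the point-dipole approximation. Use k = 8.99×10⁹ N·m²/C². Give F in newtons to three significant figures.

F ≈ 1.92×10⁻⁹ N

On-axis field of dipole 1 at distance r: E = 2kp₁/r³. Force on dipole 2 is F = p₂·dE/dr (gradient along axis).
dE/dr = −6kp₁/r⁴, so |F| = 6kp₁p₂/r⁴ (attractive for aligned moments).
F = 6(8.99×10⁹)(9.70×10⁻¹²)(5.17×10⁻¹⁰)/(0.613)⁴ = 1.916×10⁻⁹ N.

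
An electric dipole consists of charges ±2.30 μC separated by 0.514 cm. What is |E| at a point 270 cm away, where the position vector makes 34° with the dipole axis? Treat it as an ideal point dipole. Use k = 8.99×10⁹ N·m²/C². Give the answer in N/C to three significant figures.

Dipole moment p = qd = (2.30×10⁻⁶ C)(0.00514 m) = 1.182×10⁻⁸ C·m.
At angle θ the dipole field magnitude is E = (kp/r³)·√(1 + 3cos²θ).
kp/r³ = (8.99×10⁹)(1.182×10⁻⁸) / (2.70)³ = 5.399 N/C.
√(1 + 3cos²34°) = √(1 + 3·0.6873) = √3.0619 ≈ 1.7498.
E ≈ 5.399 × 1.750 = 9.447 N/C.

E ≈ 9.45 N/C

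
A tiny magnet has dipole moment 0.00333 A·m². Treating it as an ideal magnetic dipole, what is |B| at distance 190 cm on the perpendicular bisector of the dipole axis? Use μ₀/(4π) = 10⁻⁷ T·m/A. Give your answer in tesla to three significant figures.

In the equatorial plane B = (μ₀/4π)·m/r³ (half the axial value).
B = (10⁻⁷)·(0.00333) / (1.90)³ = 4.855×10⁻¹¹ T.

B ≈ 4.85×10⁻¹¹ T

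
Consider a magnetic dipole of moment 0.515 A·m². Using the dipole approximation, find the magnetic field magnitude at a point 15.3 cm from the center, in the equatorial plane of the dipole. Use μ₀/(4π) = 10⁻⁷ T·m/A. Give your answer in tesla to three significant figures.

B ≈ 1.44×10⁻⁵ T

In the equatorial plane B = (μ₀/4π)·m/r³ (half the axial value).
B = (10⁻⁷)·(0.515) / (0.153)³ = 1.438×10⁻⁵ T.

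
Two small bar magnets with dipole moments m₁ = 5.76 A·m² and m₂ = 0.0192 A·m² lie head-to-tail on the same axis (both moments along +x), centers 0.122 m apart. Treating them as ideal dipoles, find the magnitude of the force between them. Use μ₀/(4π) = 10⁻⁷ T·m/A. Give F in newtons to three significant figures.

F ≈ 3.00×10⁻⁴ N

On-axis B of dipole 1: B = (μ₀/4π)·2m₁/r³. Force on dipole 2: F = m₂·dB/dr.
dB/dr = −(μ₀/4π)·6m₁/r⁴, so |F| = (μ₀/4π)·6m₁m₂/r⁴.
F = 6(10⁻⁷)(5.76)(0.0192)/(0.122)⁴ = 2.995×10⁻⁴ N.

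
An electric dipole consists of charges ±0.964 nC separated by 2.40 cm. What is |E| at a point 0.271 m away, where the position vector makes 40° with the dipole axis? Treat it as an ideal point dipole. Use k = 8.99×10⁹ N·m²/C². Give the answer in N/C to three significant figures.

E ≈ 17.4 N/C

Dipole moment p = qd = (9.64×10⁻¹⁰ C)(0.0240 m) = 2.314×10⁻¹¹ C·m.
At angle θ the dipole field magnitude is E = (kp/r³)·√(1 + 3cos²θ).
kp/r³ = (8.99×10⁹)(2.314×10⁻¹¹) / (0.271)³ = 10.45 N/C.
√(1 + 3cos²40°) = √(1 + 3·0.5868) = √2.7605 ≈ 1.6615.
E ≈ 10.45 × 1.661 = 17.37 N/C.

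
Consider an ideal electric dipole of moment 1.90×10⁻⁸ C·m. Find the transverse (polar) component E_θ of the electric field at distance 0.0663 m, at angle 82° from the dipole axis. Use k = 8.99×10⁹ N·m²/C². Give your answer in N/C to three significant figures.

E_θ ≈ 5.80×10⁵ N/C

For a dipole, E_θ = (kp sinθ)/r³.
kp/r³ = (8.99×10⁹)(1.90×10⁻⁸)/(0.0663)³ = 5.861×10⁵ N/C.
E_θ = 5.861×10⁵·sin82° = 5.804×10⁵ N/C.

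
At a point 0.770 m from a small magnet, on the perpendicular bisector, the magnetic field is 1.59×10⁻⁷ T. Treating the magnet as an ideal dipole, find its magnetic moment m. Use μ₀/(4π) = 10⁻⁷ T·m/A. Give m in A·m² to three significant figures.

m ≈ 0.726 A·m²

In the equatorial plane B = (μ₀/4π)·m/r³, so m = Br³·4π/(μ₀).
m = (1.59×10⁻⁷)·(0.770)³ / (10⁻⁷) = 0.7259 A·m².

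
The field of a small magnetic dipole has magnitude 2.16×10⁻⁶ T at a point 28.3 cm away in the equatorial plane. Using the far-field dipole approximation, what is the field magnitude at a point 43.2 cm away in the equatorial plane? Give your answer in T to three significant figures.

Dipole fields scale as 1/r³ in the far field; the geometry is the same at both points.
B₂ = B₁ · (r₁/r₂)³ = 2.16×10⁻⁶ · (28.3/43.2)³.
(r₁/r₂)³ = (0.6551)³ = 0.2811.
B₂ ≈ 6.072×10⁻⁷ T.

B ≈ 6.07×10⁻⁷ T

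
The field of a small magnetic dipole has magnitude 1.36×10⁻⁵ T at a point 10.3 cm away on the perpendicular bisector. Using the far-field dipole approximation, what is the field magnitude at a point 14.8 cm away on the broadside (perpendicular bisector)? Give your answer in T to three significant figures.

B ≈ 4.58×10⁻⁶ T

Dipole fields scale as 1/r³ in the far field; the geometry is the same at both points.
B₂ = B₁ · (r₁/r₂)³ = 1.36×10⁻⁵ · (10.3/14.8)³.
(r₁/r₂)³ = (0.6959)³ = 0.3371.
B₂ ≈ 4.584×10⁻⁶ T.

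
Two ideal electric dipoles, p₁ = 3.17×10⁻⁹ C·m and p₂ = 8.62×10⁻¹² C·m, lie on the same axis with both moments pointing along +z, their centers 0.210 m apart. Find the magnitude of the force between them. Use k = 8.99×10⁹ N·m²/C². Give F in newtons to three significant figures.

On-axis field of dipole 1 at distance r: E = 2kp₁/r³. Force on dipole 2 is F = p₂·dE/dr (gradient along axis).
dE/dr = −6kp₁/r⁴, so |F| = 6kp₁p₂/r⁴ (attractive for aligned moments).
F = 6(8.99×10⁹)(3.17×10⁻⁹)(8.62×10⁻¹²)/(0.210)⁴ = 7.579×10⁻⁷ N.

F ≈ 7.58×10⁻⁷ N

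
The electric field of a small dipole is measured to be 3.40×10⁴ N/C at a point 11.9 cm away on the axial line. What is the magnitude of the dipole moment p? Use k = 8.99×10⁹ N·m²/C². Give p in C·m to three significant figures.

p ≈ 3.19×10⁻⁹ C·m

On axis E = 2kp/r³, so p = Er³/(2k).
p = (3.40×10⁴)·(0.119)³ / (2·8.99×10⁹) = 3.187×10⁻⁹ C·m.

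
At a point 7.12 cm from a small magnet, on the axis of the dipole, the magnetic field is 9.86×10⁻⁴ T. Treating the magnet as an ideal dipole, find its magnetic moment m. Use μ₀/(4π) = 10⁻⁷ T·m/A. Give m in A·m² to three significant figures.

m ≈ 1.78 A·m²

On axis B = (μ₀/4π)·2m/r³, so m = Br³·4π/(μ₀·2).
m = (9.86×10⁻⁴)·(0.0712)³ / (2·10⁻⁷) = 1.779 A·m².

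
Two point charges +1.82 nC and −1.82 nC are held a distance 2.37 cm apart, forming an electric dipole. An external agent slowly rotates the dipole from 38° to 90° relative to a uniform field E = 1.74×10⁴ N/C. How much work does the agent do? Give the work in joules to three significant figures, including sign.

Dipole moment p = qd = (1.82×10⁻⁹ C)(0.0237 m) = 4.313×10⁻¹¹ C·m.
W_ext = ΔU = U(θ₂) − U(θ₁) = −pE cosθ₂ − (−pE cosθ₁) = pE(cosθ₁ − cosθ₂).
W = (4.313×10⁻¹¹)(1.74×10⁴)·(cos38° − cos90°) = (7.505×10⁻⁷)·(+0.7880) = 5.914×10⁻⁷ J.

W ≈ 5.91×10⁻⁷ J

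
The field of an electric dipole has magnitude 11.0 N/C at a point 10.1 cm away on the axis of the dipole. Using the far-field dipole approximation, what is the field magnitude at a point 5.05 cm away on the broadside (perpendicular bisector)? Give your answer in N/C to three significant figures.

E ≈ 44.0 N/C

Dipole fields scale as 1/r³ in the far field.
The axial field is twice the equatorial field at the same r, so the geometry factor is 1/2.
E₂ = E₁ · (1/2) · (r₁/r₂)³ = 11.0 · 0.5 · (10.1/5.05)³.
(r₁/r₂)³ = (2)³ = 8.
E₂ ≈ 44.00 N/C.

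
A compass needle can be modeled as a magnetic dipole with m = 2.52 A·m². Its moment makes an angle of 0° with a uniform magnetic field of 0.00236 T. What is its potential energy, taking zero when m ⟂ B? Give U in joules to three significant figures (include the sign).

U ≈ -0.00595 J

U = −m·B = −mB cosθ.
U = −(2.52)(0.00236)·cos0° = -0.005947 J.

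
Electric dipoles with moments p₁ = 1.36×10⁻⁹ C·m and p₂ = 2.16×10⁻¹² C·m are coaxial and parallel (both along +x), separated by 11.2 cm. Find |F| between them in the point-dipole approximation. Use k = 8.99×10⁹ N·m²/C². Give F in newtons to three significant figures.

F ≈ 1.01×10⁻⁶ N

On-axis field of dipole 1 at distance r: E = 2kp₁/r³. Force on dipole 2 is F = p₂·dE/dr (gradient along axis).
dE/dr = −6kp₁/r⁴, so |F| = 6kp₁p₂/r⁴ (attractive for aligned moments).
F = 6(8.99×10⁹)(1.36×10⁻⁹)(2.16×10⁻¹²)/(0.112)⁴ = 1.007×10⁻⁶ N.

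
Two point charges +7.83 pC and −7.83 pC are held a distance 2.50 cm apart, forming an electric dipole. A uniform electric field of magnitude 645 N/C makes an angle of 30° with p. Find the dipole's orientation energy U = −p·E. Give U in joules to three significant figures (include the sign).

U ≈ -1.09×10⁻¹⁰ J

Dipole moment p = qd = (7.83×10⁻¹² C)(0.0250 m) = 1.958×10⁻¹³ C·m.
U = −p·E = −pE cosθ.
U = −(1.958×10⁻¹³)(645)·cos30° = -1.094×10⁻¹⁰ J.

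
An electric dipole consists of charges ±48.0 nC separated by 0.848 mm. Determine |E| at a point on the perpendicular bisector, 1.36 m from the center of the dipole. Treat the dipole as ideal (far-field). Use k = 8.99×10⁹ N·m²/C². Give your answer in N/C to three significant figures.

Dipole moment p = qd = (4.80×10⁻⁸ C)(8.48×10⁻⁴ m) = 4.07×10⁻¹¹ C·m.
In the equatorial plane E = kp/r³.
E = (8.99×10⁹)(4.07×10⁻¹¹) / (1.36)³ = 0.1455 N/C.

E ≈ 0.145 N/C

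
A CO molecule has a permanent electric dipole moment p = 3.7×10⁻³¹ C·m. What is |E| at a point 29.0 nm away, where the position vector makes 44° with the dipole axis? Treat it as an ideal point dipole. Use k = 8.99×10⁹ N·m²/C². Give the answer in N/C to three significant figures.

E ≈ 218 N/C

At angle θ the dipole field magnitude is E = (kp/r³)·√(1 + 3cos²θ).
kp/r³ = (8.99×10⁹)(3.70×10⁻³¹) / (2.90×10⁻⁸)³ = 136.4 N/C.
√(1 + 3cos²44°) = √(1 + 3·0.5174) = √2.5523 ≈ 1.5976.
E ≈ 136.4 × 1.598 = 217.9 N/C.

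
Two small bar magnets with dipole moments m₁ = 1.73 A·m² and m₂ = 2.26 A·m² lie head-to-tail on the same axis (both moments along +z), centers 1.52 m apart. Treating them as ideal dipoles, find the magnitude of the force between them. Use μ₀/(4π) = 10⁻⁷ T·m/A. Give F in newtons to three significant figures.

On-axis B of dipole 1: B = (μ₀/4π)·2m₁/r³. Force on dipole 2: F = m₂·dB/dr.
dB/dr = −(μ₀/4π)·6m₁/r⁴, so |F| = (μ₀/4π)·6m₁m₂/r⁴.
F = 6(10⁻⁷)(1.73)(2.26)/(1.52)⁴ = 4.395×10⁻⁷ N.

F ≈ 4.39×10⁻⁷ N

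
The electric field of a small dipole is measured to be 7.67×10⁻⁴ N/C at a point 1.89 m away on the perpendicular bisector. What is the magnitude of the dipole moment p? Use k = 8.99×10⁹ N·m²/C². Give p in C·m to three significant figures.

p ≈ 5.76×10⁻¹³ C·m

In the equatorial plane E = kp/r³, so p = Er³/(k).
p = (7.67×10⁻⁴)·(1.89)³ / (8.99×10⁹) = 5.760×10⁻¹³ C·m.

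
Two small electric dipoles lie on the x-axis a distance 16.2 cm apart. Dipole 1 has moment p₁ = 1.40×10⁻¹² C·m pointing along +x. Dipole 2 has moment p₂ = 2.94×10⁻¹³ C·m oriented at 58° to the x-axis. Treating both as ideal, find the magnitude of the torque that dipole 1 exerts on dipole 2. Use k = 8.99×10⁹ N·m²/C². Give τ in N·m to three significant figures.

The second dipole sits on the axis of the first, so the field there is axial: E₁ = 2kp₁/r³ along +x.
E₁ = 2(8.99×10⁹)(1.40×10⁻¹²)/(0.162)³ = 5.921 N/C.
Torque on the second dipole: τ = p₂ E₁ sinθ.
τ = (2.94×10⁻¹³)(5.921)·sin58° = 1.476×10⁻¹² N·m.

τ ≈ 1.48×10⁻¹² N·m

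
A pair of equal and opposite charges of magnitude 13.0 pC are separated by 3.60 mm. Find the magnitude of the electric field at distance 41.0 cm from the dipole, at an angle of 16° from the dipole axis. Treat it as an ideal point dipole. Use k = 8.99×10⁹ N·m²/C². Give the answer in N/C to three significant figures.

E ≈ 0.0119 N/C

Dipole moment p = qd = (1.30×10⁻¹¹ C)(0.00360 m) = 4.68×10⁻¹⁴ C·m.
At angle θ the dipole field magnitude is E = (kp/r³)·√(1 + 3cos²θ).
kp/r³ = (8.99×10⁹)(4.68×10⁻¹⁴) / (0.410)³ = 0.006105 N/C.
√(1 + 3cos²16°) = √(1 + 3·0.9240) = √3.7721 ≈ 1.9422.
E ≈ 0.006105 × 1.942 = 0.01186 N/C.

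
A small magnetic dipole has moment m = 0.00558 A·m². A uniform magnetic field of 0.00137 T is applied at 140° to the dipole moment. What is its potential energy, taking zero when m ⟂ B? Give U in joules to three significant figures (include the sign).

U = −m·B = −mB cosθ.
U = −(0.00558)(0.00137)·cos140° = 5.856×10⁻⁶ J.

U ≈ 5.86×10⁻⁶ J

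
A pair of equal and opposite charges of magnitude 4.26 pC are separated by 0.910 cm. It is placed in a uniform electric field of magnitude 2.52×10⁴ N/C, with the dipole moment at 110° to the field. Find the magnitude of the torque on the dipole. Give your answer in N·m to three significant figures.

Dipole moment p = qd = (4.26×10⁻¹² C)(0.00910 m) = 3.877×10⁻¹⁴ C·m.
Torque on an electric dipole: τ = pE sinθ.
τ = (3.877×10⁻¹⁴)(2.52×10⁴)·sin110° = 9.181×10⁻¹⁰ N·m.

τ ≈ 9.18×10⁻¹⁰ N·m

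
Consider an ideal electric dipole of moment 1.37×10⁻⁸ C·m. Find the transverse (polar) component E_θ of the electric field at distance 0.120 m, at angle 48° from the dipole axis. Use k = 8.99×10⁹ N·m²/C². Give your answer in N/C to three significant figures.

For a dipole, E_θ = (kp sinθ)/r³.
kp/r³ = (8.99×10⁹)(1.37×10⁻⁸)/(0.120)³ = 7.127×10⁴ N/C.
E_θ = 7.127×10⁴·sin48° = 5.297×10⁴ N/C.

E_θ ≈ 5.30×10⁴ N/C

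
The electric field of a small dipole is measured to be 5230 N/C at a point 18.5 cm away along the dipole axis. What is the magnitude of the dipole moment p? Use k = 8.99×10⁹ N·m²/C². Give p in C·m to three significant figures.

p ≈ 1.84×10⁻⁹ C·m

On axis E = 2kp/r³, so p = Er³/(2k).
p = (5230)·(0.185)³ / (2·8.99×10⁹) = 1.842×10⁻⁹ C·m.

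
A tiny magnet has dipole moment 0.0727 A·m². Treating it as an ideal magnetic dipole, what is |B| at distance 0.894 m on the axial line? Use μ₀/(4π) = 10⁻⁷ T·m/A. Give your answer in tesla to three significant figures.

On axis B = (μ₀/4π)·2m/r³.
B = 2·(10⁻⁷)·(0.0727) / (0.894)³ = 2.035×10⁻⁸ T.

B ≈ 2.03×10⁻⁸ T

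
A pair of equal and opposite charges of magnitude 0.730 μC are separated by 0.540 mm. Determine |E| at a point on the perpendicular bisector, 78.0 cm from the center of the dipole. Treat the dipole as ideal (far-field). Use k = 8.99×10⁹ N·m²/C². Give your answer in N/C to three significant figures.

E ≈ 7.47 N/C

Dipole moment p = qd = (7.30×10⁻⁷ C)(5.40×10⁻⁴ m) = 3.942×10⁻¹⁰ C·m.
On the perpendicular bisector E = kp/r³ (half the axial value at the same distance).
E = (8.99×10⁹)(3.942×10⁻¹⁰) / (0.780)³ = 7.468 N/C.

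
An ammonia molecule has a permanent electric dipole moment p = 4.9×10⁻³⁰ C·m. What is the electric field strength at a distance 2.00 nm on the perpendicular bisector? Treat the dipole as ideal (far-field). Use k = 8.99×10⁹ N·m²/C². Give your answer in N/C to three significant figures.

E ≈ 5.51×10⁶ N/C

On the perpendicular bisector E = kp/r³ (half the axial value at the same distance).
E = (8.99×10⁹)(4.90×10⁻³⁰) / (2.00×10⁻⁹)³ = 5.506×10⁶ N/C.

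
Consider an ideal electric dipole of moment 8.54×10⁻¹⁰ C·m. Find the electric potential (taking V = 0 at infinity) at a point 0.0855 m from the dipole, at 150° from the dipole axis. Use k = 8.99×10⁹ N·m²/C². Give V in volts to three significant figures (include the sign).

The dipole potential is V = kp cosθ / r².
V = (8.99×10⁹)(8.54×10⁻¹⁰)·cos150° / (0.0855)² = -909.5 V.

V ≈ -910 V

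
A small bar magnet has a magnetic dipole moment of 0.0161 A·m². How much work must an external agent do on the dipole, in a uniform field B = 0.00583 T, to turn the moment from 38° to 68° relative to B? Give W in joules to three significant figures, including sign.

W_ext = ΔU = −mB cosθ₂ + mB cosθ₁ = mB(cosθ₁ − cosθ₂).
W = (0.0161)(0.00583)·(cos38° − cos68°) = (9.386×10⁻⁵)·(+0.4134) = 3.880×10⁻⁵ J.

W ≈ 3.88×10⁻⁵ J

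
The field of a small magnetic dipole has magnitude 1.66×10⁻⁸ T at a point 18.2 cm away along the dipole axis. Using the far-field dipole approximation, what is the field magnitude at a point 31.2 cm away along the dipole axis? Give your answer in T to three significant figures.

B ≈ 3.30×10⁻⁹ T

Dipole fields scale as 1/r³ in the far field; the geometry is the same at both points.
B₂ = B₁ · (r₁/r₂)³ = 1.66×10⁻⁸ · (18.2/31.2)³.
(r₁/r₂)³ = (0.5833)³ = 0.1985.
B₂ ≈ 3.295×10⁻⁹ T.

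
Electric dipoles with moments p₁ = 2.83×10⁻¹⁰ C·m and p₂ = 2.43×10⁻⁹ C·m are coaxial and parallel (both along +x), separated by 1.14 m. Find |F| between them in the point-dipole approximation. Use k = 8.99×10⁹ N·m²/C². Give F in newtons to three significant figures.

On-axis field of dipole 1 at distance r: E = 2kp₁/r³. Force on dipole 2 is F = p₂·dE/dr (gradient along axis).
dE/dr = −6kp₁/r⁴, so |F| = 6kp₁p₂/r⁴ (attractive for aligned moments).
F = 6(8.99×10⁹)(2.83×10⁻¹⁰)(2.43×10⁻⁹)/(1.14)⁴ = 2.196×10⁻⁸ N.

F ≈ 2.20×10⁻⁸ N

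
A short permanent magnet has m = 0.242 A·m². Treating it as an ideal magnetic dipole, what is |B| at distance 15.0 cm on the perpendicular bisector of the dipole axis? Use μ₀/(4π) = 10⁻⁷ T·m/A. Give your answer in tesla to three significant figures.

In the equatorial plane B = (μ₀/4π)·m/r³ (half the axial value).
B = (10⁻⁷)·(0.242) / (0.150)³ = 7.170×10⁻⁶ T.

B ≈ 7.17×10⁻⁶ T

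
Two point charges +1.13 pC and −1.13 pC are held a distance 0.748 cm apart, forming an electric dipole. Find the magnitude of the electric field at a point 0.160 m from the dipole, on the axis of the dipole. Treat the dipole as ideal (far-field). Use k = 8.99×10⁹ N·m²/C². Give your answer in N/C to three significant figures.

E ≈ 0.0371 N/C

Dipole moment p = qd = (1.13×10⁻¹² C)(0.00748 m) = 8.452×10⁻¹⁵ C·m.
On the dipole axis E = 2kp/r³.
E = 2·(8.99×10⁹)(8.452×10⁻¹⁵) / (0.160)³ = 0.03710 N/C.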